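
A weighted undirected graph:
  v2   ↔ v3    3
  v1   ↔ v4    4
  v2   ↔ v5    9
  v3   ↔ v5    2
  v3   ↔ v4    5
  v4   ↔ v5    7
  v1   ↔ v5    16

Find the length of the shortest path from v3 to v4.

5

Paths from v3 to v4:
v3→v4: 5
v3→v2→v5→v1→v4: 3 + 9 + 16 + 4 = 32
v3→v5→v4: 2 + 7 = 9
v3→v5→v1→v4: 2 + 16 + 4 = 22
v3→v2→v5→v4: 3 + 9 + 7 = 19
The minimum is 5.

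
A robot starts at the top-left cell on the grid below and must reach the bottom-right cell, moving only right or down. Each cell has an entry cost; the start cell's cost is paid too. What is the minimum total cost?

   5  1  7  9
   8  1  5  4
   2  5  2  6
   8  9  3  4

One optimal route is (0,0) -> (0,1) -> (1,1) -> (1,2) -> (2,2) -> (3,2) -> (3,3).
Its cost is 5 + 1 + 1 + 5 + 2 + 3 + 4 = 21.
For comparison, the top-then-right route costs 36.

21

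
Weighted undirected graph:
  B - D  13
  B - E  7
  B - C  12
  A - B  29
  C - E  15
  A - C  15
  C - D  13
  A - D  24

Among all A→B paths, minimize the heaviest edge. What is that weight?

15

Some routes from A to B:
A→D→C→E→B: max(24, 13, 15, 7) = 24
A→C→E→B: max(15, 15, 7) = 15
A→C→B: max(15, 12) = 15
A→C→D→B: max(15, 13, 13) = 15
Best route has worst link 15.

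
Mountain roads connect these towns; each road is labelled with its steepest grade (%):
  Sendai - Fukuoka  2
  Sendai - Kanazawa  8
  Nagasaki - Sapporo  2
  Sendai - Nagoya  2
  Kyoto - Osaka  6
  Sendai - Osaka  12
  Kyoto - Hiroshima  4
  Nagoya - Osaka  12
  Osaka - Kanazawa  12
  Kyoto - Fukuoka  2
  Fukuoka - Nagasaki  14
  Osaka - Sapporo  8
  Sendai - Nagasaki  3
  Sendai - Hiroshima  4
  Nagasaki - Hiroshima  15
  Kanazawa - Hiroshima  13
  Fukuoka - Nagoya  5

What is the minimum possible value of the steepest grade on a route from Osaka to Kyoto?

6

Some routes from Osaka to Kyoto:
Osaka -> Sapporo -> Nagasaki -> Sendai -> Fukuoka -> Kyoto: max(8, 2, 3, 2, 2) = 8
Osaka -> Sapporo -> Nagasaki -> Sendai -> Hiroshima -> Kyoto: max(8, 2, 3, 4, 4) = 8
Osaka -> Kyoto: max(6) = 6
The minimum achievable maximum is 6%.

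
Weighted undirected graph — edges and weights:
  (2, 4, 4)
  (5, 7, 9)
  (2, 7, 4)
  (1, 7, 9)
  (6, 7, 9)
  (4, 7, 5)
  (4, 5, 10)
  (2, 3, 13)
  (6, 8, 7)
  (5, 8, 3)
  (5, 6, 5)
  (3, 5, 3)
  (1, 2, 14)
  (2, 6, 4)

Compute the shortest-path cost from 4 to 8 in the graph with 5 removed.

Checking several routes:
4→7→2→6→8: 5 + 4 + 4 + 7 = 20
4→7→6→8: 5 + 9 + 7 = 21
4→2→6→8: 4 + 4 + 7 = 15
Shortest: 15.

15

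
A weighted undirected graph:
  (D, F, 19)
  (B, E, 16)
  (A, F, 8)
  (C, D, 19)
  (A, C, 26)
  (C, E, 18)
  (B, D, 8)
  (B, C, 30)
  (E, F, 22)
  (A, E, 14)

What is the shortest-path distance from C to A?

A few of the C→A routes:
C→D→F→A: 19 + 19 + 8 = 46
C→E→A: 18 + 14 = 32
C→A: 26
The minimum is 26.

26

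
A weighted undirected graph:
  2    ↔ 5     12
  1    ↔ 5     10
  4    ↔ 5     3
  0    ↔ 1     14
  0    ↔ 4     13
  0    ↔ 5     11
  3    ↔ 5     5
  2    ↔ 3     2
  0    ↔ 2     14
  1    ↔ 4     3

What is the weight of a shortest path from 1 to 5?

Some routes from 1 to 5:
1-5: 10
1-0-2-3-5: 14 + 14 + 2 + 5 = 35
1-4-0-5: 3 + 13 + 11 = 27
1-0-4-5: 14 + 13 + 3 = 30
1-4-5: 3 + 3 = 6
1-0-5: 14 + 11 = 25
Shortest: 6.

6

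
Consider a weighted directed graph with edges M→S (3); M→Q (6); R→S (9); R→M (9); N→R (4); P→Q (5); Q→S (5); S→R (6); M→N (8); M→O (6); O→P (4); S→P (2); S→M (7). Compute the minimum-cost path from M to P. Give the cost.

Comparing a few candidate routes:
M-O-P: 6 + 4 = 10
M-Q-S-P: 6 + 5 + 2 = 13
M-S-P: 3 + 2 = 5
Shortest: 5.

5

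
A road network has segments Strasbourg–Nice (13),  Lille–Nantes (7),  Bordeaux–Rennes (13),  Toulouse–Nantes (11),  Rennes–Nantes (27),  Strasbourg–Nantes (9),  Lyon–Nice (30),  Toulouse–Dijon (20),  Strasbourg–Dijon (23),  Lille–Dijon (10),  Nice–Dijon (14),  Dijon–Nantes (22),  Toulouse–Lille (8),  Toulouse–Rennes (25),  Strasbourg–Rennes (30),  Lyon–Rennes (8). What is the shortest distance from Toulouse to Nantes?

11

Checking several routes:
Toulouse → Lille → Nantes: 8 + 7 = 15
Toulouse → Nantes: 11
Toulouse → Dijon → Lille → Nantes: 20 + 10 + 7 = 37
Toulouse → Lille → Dijon → Nantes: 8 + 10 + 22 = 40
The minimum is 11.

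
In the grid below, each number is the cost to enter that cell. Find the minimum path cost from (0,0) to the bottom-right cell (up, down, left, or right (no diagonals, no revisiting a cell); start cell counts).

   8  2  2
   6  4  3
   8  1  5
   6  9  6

26

Cheapest: (0,0) → (0,1) → (0,2) → (1,2) → (2,2) → (3,2)
  8 + 2 + 2 + 3 + 5 + 6 = 26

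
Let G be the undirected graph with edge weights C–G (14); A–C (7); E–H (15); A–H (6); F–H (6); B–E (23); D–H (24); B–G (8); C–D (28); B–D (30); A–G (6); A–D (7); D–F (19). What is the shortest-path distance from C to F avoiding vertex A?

47

Comparing a few candidate routes:
C→D→F: 28 + 19 = 47
C→G→B→E→H→F: 14 + 8 + 23 + 15 + 6 = 66
C→D→H→F: 28 + 24 + 6 = 58
Shortest: 47.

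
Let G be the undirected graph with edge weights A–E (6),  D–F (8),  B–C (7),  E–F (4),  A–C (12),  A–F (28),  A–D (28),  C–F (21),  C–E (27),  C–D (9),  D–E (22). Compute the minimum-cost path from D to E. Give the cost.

Comparing a few candidate routes:
D→F→E: 8 + 4 = 12
D→A→E: 28 + 6 = 34
D→C→A→E: 9 + 12 + 6 = 27
D→E: 22
Shortest: 12.

12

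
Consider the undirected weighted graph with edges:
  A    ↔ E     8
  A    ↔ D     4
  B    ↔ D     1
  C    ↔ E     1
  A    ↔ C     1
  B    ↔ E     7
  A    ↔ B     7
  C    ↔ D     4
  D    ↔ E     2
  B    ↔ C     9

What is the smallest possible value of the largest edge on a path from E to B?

2

Comparing a few candidate routes:
E→C→A→D→B: max(1, 1, 4, 1) = 4
E→D→C→A→B: max(2, 4, 1, 7) = 7
E→C→D→B: max(1, 4, 1) = 4
E→D→B: max(2, 1) = 2
E→D→A→B: max(2, 4, 7) = 7
E→B: max(7) = 7
Smallest bottleneck: 2.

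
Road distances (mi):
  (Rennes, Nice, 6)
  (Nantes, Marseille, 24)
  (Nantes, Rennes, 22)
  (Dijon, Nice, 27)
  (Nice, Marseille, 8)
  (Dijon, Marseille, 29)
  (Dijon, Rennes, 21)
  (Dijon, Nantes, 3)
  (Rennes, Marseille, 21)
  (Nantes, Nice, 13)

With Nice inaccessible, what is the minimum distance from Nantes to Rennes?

Candidate routes:
Nantes → Dijon → Marseille → Rennes: 3 + 29 + 21 = 53
Nantes → Rennes: 22
Nantes → Marseille → Dijon → Rennes: 24 + 29 + 21 = 74
Nantes → Marseille → Rennes: 24 + 21 = 45
Nantes → Dijon → Rennes: 3 + 21 = 24
Best route has total 22 mi.

22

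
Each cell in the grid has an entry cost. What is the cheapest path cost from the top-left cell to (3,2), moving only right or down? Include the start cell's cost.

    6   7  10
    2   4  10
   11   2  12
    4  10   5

29

One optimal route is (0,0) (1,0) (1,1) (2,1) (3,1) (3,2).
Its cost is 6 + 2 + 4 + 2 + 10 + 5 = 29.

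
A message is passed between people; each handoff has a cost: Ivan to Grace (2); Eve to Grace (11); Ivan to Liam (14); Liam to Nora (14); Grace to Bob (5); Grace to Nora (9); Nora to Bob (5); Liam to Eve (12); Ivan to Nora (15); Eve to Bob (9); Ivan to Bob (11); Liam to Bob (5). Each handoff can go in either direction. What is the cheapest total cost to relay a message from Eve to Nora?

14

Comparing a few candidate routes:
Eve - Grace - Nora: 11 + 9 = 20
Eve - Bob - Nora: 9 + 5 = 14
Eve - Grace - Bob - Nora: 11 + 5 + 5 = 21
The minimum is 14.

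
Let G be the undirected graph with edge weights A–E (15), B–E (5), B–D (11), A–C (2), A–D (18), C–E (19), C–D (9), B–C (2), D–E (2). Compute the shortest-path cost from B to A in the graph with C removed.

20

Paths from B to A avoiding C:
B - D - A: 11 + 18 = 29
B - D - E - A: 11 + 2 + 15 = 28
B - E - D - A: 5 + 2 + 18 = 25
B - E - A: 5 + 15 = 20
The minimum is 20.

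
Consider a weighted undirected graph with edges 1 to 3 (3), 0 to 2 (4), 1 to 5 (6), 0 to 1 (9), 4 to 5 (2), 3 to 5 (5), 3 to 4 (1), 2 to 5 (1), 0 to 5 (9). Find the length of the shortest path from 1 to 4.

4

Checking several routes:
1-3-5-4: 3 + 5 + 2 = 10
1-5-4: 6 + 2 = 8
1-3-4: 3 + 1 = 4
The minimum is 4.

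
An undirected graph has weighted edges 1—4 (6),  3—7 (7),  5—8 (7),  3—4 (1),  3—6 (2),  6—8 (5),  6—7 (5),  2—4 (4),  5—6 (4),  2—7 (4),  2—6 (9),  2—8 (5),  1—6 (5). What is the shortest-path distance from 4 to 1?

A few of the 4→1 routes:
4→2→7→6→1: 4 + 4 + 5 + 5 = 18
4→1: 6
4→2→6→1: 4 + 9 + 5 = 18
4→3→6→1: 1 + 2 + 5 = 8
Shortest: 6.

6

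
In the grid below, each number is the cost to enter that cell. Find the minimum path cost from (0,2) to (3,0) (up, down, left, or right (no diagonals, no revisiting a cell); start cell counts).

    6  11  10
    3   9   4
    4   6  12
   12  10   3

Take r0c2→r1c2→r1c1→r1c0→r2c0→r3c0 for a total of 10 + 4 + 9 + 3 + 4 + 12 = 42.

42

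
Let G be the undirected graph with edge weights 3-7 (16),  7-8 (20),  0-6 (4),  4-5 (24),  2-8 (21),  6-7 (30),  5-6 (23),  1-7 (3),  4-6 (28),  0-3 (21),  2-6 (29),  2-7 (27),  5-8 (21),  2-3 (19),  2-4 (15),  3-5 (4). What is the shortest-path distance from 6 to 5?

Checking several routes:
6 -> 0 -> 3 -> 5: 4 + 21 + 4 = 29
6 -> 5: 23
6 -> 2 -> 3 -> 5: 29 + 19 + 4 = 52
6 -> 7 -> 3 -> 5: 30 + 16 + 4 = 50
The minimum is 23.

23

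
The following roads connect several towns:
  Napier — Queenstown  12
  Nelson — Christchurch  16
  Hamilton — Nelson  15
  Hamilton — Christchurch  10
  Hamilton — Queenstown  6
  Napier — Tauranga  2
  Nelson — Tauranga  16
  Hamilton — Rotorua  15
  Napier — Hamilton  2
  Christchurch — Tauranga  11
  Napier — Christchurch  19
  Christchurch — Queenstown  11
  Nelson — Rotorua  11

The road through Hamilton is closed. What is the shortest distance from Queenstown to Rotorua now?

38

A few of the Queenstown→Rotorua routes:
Queenstown → Christchurch → Tauranga → Nelson → Rotorua: 11 + 11 + 16 + 11 = 49
Queenstown → Napier → Tauranga → Nelson → Rotorua: 12 + 2 + 16 + 11 = 41
Queenstown → Christchurch → Nelson → Rotorua: 11 + 16 + 11 = 38
Shortest: 38.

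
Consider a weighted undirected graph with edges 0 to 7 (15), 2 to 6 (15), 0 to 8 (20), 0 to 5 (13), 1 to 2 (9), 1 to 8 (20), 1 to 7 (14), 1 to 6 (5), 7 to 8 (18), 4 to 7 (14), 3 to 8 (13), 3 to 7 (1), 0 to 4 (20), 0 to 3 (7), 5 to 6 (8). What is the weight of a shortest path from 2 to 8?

A few of the 2→8 routes:
2-6-1-7-3-8: 15 + 5 + 14 + 1 + 13 = 48
2-1-7-3-8: 9 + 14 + 1 + 13 = 37
2-6-1-8: 15 + 5 + 20 = 40
2-1-7-8: 9 + 14 + 18 = 41
2-1-8: 9 + 20 = 29
The minimum is 29.

29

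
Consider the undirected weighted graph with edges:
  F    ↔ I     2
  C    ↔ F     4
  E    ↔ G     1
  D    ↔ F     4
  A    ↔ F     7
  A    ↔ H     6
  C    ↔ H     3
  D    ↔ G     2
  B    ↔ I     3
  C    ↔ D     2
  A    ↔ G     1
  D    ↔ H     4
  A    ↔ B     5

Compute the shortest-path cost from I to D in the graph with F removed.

Paths from I to D avoiding F:
I→B→A→G→D: 3 + 5 + 1 + 2 = 11
I→B→A→H→C→D: 3 + 5 + 6 + 3 + 2 = 19
I→B→A→H→D: 3 + 5 + 6 + 4 = 18
Best route has total 11.

11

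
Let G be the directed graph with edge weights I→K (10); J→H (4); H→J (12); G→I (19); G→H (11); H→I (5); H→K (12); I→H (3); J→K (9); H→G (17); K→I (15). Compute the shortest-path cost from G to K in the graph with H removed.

29

Candidate routes:
G -> I -> K: 19 + 10 = 29
Best route has total 29.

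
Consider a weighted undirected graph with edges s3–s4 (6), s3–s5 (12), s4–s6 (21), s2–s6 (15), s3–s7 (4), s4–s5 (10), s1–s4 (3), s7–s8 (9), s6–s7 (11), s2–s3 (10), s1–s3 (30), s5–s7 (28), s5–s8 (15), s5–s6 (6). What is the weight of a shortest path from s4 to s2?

16

A few of the s4→s2 routes:
s4 → s5 → s6 → s2: 10 + 6 + 15 = 31
s4 → s5 → s3 → s2: 10 + 12 + 10 = 32
s4 → s3 → s2: 6 + 10 = 16
s4 → s3 → s7 → s6 → s2: 6 + 4 + 11 + 15 = 36
Best route has total 16.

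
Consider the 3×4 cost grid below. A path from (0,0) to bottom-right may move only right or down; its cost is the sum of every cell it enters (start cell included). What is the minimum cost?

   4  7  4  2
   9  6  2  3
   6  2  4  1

21

Cheapest: [0,0] [0,1] [0,2] [0,3] [1,3] [2,3]
  4 + 7 + 4 + 2 + 3 + 1 = 21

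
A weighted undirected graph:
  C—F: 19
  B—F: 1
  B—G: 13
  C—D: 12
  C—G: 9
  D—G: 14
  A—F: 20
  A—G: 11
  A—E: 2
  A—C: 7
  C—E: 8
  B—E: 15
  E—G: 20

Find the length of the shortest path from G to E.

13

Some routes from G to E:
G-E: 20
G-A-E: 11 + 2 = 13
G-A-C-E: 11 + 7 + 8 = 26
G-B-E: 13 + 15 = 28
G-C-E: 9 + 8 = 17
G-C-A-E: 9 + 7 + 2 = 18
Shortest: 13.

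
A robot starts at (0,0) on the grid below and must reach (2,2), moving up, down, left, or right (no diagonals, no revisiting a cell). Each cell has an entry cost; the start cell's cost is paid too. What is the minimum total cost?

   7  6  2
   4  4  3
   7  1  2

18

Path (0,0) → (1,0) → (1,1) → (2,1) → (2,2): 7 + 4 + 4 + 1 + 2 = 18.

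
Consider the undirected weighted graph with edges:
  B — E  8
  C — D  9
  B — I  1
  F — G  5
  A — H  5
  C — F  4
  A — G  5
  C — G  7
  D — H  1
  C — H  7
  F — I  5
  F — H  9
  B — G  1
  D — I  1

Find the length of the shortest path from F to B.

6

A few of the F→B routes:
F → I → B: 5 + 1 = 6
F → G → B: 5 + 1 = 6
F → C → D → I → B: 4 + 9 + 1 + 1 = 15
F → H → D → I → B: 9 + 1 + 1 + 1 = 12
F → C → H → D → I → B: 4 + 7 + 1 + 1 + 1 = 14
F → C → G → B: 4 + 7 + 1 = 12
The minimum is 6.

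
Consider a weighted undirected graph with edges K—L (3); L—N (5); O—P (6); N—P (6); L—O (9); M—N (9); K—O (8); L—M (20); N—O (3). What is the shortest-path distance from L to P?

Some routes from L to P:
L → O → P: 9 + 6 = 15
L → K → O → N → P: 3 + 8 + 3 + 6 = 20
L → K → O → P: 3 + 8 + 6 = 17
L → N → P: 5 + 6 = 11
L → O → N → P: 9 + 3 + 6 = 18
L → N → O → P: 5 + 3 + 6 = 14
The minimum is 11.

11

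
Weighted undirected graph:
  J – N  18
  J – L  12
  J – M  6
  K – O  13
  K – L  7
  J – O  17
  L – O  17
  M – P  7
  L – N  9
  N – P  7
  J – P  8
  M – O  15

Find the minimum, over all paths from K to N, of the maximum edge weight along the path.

Some routes from K to N:
K → O → M → J → P → N: max(13, 15, 6, 8, 7) = 15
K → O → M → P → J → L → N: max(13, 15, 7, 8, 12, 9) = 15
K → L → J → M → P → N: max(7, 12, 6, 7, 7) = 12
K → L → N: max(7, 9) = 9
K → L → J → P → N: max(7, 12, 8, 7) = 12
K → O → M → J → L → N: max(13, 15, 6, 12, 9) = 15
Best route has worst link 9.

9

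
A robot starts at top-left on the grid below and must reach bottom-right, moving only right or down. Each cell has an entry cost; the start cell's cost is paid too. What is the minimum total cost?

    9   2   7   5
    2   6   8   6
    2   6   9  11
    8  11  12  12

Best path: r0c0 r1c0 r2c0 r2c1 r2c2 r2c3 r3c3
Cost: 9 + 2 + 2 + 6 + 9 + 11 + 12 = 51

51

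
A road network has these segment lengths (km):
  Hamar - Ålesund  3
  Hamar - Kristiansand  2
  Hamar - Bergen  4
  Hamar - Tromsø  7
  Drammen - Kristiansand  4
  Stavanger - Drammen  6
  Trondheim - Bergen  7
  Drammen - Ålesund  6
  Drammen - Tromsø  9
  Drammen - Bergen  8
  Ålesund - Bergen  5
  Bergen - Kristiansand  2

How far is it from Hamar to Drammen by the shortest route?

Some routes from Hamar to Drammen:
Hamar-Bergen-Kristiansand-Drammen: 4 + 2 + 4 = 10
Hamar-Ålesund-Drammen: 3 + 6 = 9
Hamar-Kristiansand-Drammen: 2 + 4 = 6
Best route has total 6 km.

6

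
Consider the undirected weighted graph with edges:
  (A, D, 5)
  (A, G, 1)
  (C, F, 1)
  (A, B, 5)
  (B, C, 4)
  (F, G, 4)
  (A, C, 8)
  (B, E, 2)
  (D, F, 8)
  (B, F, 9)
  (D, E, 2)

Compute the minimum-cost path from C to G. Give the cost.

Checking several routes:
C -> A -> G: 8 + 1 = 9
C -> B -> A -> G: 4 + 5 + 1 = 10
C -> B -> E -> D -> A -> G: 4 + 2 + 2 + 5 + 1 = 14
C -> F -> G: 1 + 4 = 5
The minimum is 5.

5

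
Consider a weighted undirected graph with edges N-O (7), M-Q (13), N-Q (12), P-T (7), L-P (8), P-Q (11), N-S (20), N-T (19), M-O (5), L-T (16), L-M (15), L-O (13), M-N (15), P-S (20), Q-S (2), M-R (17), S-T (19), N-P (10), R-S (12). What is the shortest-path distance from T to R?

Checking several routes:
T -> N -> Q -> S -> R: 19 + 12 + 2 + 12 = 45
T -> P -> Q -> S -> R: 7 + 11 + 2 + 12 = 32
T -> P -> N -> Q -> S -> R: 7 + 10 + 12 + 2 + 12 = 43
T -> P -> S -> R: 7 + 20 + 12 = 39
T -> S -> R: 19 + 12 = 31
Best route has total 31.

31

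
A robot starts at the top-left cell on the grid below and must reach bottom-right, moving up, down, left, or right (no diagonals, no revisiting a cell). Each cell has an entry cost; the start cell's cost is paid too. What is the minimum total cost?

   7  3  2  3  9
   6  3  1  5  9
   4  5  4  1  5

23

Cheapest: [0,0] → [0,1] → [0,2] → [1,2] → [2,2] → [2,3] → [2,4]
  7 + 3 + 2 + 1 + 4 + 1 + 5 = 23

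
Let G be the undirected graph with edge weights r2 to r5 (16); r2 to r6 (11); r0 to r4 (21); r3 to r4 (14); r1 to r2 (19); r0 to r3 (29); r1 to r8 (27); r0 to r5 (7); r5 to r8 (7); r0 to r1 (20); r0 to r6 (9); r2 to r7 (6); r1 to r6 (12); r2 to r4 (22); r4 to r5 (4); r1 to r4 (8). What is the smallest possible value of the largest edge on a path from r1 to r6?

Some routes from r1 to r6:
r1 → r6: max(12) = 12
r1 → r4 → r5 → r2 → r6: max(8, 4, 16, 11) = 16
r1 → r2 → r5 → r0 → r6: max(19, 16, 7, 9) = 19
r1 → r4 → r5 → r0 → r6: max(8, 4, 7, 9) = 9
The minimum achievable maximum is 9.

9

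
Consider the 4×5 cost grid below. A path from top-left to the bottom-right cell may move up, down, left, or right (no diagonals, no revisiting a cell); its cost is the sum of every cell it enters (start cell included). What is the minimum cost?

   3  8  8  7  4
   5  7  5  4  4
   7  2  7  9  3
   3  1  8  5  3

One optimal route is r0c0→r1c0→r1c1→r1c2→r1c3→r1c4→r2c4→r3c4.
Its cost is 3 + 5 + 7 + 5 + 4 + 4 + 3 + 3 = 34.

34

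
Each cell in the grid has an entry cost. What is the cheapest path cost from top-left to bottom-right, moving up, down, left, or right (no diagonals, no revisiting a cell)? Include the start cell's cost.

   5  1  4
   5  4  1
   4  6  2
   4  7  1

14

Take [0,0] → [0,1] → [0,2] → [1,2] → [2,2] → [3,2] for a total of 5 + 1 + 4 + 1 + 2 + 1 = 14.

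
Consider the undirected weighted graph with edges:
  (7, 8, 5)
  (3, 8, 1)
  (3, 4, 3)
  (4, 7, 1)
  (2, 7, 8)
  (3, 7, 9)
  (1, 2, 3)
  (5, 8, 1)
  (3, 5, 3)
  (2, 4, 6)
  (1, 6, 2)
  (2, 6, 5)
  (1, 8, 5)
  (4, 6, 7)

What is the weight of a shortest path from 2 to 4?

6

Checking several routes:
2→6→4: 5 + 7 = 12
2→1→6→4: 3 + 2 + 7 = 12
2→7→4: 8 + 1 = 9
2→1→8→3→4: 3 + 5 + 1 + 3 = 12
2→1→8→7→4: 3 + 5 + 5 + 1 = 14
2→4: 6
Shortest: 6.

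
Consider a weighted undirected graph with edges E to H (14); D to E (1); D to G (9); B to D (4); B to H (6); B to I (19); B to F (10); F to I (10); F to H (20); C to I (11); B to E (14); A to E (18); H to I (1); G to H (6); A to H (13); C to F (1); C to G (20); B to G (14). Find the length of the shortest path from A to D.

A few of the A→D routes:
A→H→B→D: 13 + 6 + 4 = 23
A→H→G→D: 13 + 6 + 9 = 28
A→H→B→E→D: 13 + 6 + 14 + 1 = 34
A→H→E→D: 13 + 14 + 1 = 28
A→E→D: 18 + 1 = 19
Shortest: 19.

19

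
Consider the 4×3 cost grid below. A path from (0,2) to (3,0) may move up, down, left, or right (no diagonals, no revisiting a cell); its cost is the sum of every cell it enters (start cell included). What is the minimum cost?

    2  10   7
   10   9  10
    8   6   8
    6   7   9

43

Best path: (0,2) -> (0,1) -> (0,0) -> (1,0) -> (2,0) -> (3,0)
Cost: 7 + 10 + 2 + 10 + 8 + 6 = 43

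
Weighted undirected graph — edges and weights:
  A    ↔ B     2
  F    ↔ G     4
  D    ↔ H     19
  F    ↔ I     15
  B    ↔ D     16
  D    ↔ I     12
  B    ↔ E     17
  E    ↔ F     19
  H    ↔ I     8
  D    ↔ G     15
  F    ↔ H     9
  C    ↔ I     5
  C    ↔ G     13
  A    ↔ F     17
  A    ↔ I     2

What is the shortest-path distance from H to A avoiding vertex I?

26

A few of the H→A routes:
H → F → E → B → A: 9 + 19 + 17 + 2 = 47
H → F → A: 9 + 17 = 26
H → D → B → A: 19 + 16 + 2 = 37
H → F → G → D → B → A: 9 + 4 + 15 + 16 + 2 = 46
Best route has total 26.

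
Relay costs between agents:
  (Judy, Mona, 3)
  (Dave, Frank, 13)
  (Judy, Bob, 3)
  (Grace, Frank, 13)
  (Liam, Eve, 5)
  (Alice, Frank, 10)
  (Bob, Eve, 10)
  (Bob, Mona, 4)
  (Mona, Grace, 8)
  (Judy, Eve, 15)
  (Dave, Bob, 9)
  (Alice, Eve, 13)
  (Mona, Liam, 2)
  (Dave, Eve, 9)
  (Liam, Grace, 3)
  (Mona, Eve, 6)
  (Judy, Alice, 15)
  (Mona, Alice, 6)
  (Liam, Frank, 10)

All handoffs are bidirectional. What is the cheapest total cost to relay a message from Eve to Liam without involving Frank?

Some routes from Eve to Liam avoiding Frank:
Eve→Mona→Liam: 6 + 2 = 8
Eve→Liam: 5
Eve→Bob→Mona→Liam: 10 + 4 + 2 = 16
Shortest: 5.

5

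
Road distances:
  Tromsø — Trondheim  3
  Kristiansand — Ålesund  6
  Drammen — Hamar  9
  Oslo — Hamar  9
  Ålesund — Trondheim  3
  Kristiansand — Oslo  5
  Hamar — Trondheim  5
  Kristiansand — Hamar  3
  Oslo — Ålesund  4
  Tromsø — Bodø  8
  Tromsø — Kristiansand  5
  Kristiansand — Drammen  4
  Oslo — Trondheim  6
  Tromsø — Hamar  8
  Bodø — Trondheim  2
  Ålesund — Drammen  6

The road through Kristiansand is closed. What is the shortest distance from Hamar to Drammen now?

9

Comparing a few candidate routes:
Hamar → Tromsø → Trondheim → Ålesund → Drammen: 8 + 3 + 3 + 6 = 20
Hamar → Trondheim → Ålesund → Drammen: 5 + 3 + 6 = 14
Hamar → Trondheim → Oslo → Ålesund → Drammen: 5 + 6 + 4 + 6 = 21
Hamar → Oslo → Ålesund → Drammen: 9 + 4 + 6 = 19
Hamar → Drammen: 9
The minimum is 9.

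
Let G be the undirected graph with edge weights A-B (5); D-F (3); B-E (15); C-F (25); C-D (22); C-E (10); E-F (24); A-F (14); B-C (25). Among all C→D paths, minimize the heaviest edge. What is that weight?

15

Some routes from C to D:
C → E → B → A → F → D: max(10, 15, 5, 14, 3) = 15
C → D: max(22) = 22
C → E → F → D: max(10, 24, 3) = 24
Best route has worst link 15.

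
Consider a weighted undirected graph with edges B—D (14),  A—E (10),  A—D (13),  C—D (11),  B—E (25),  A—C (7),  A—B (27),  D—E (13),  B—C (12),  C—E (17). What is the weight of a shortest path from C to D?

Comparing a few candidate routes:
C-A-E-D: 7 + 10 + 13 = 30
C-D: 11
C-B-D: 12 + 14 = 26
C-A-D: 7 + 13 = 20
C-E-D: 17 + 13 = 30
The minimum is 11.

11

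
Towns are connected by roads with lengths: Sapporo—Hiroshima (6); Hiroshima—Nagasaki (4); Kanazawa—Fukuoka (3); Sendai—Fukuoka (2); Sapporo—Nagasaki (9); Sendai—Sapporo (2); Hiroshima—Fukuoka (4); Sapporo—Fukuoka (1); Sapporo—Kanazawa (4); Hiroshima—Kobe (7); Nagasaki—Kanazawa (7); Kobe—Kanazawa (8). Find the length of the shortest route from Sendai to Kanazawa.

5

Comparing a few candidate routes:
Sendai-Sapporo-Fukuoka-Kanazawa: 2 + 1 + 3 = 6
Sendai-Fukuoka-Kanazawa: 2 + 3 = 5
Sendai-Sapporo-Kanazawa: 2 + 4 = 6
Sendai-Fukuoka-Sapporo-Kanazawa: 2 + 1 + 4 = 7
Best route has total 5.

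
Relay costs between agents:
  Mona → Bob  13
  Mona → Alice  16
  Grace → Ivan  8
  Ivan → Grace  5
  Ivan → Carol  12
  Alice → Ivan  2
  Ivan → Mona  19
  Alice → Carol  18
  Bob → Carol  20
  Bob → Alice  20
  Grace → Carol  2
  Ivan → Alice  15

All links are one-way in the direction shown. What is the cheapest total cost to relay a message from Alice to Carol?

9

Paths from Alice to Carol:
Alice-Ivan-Mona-Bob-Carol: 2 + 19 + 13 + 20 = 54
Alice-Ivan-Grace-Carol: 2 + 5 + 2 = 9
Alice-Ivan-Carol: 2 + 12 = 14
Alice-Carol: 18
Best route has total 9.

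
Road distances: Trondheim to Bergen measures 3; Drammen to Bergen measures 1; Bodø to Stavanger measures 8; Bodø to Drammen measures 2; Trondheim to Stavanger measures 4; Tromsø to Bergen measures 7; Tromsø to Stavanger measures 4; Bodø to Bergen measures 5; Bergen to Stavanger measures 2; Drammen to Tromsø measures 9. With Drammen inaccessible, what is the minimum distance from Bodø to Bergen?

A few of the Bodø→Bergen routes:
Bodø → Bergen: 5
Bodø → Stavanger → Trondheim → Bergen: 8 + 4 + 3 = 15
Bodø → Stavanger → Bergen: 8 + 2 = 10
The minimum is 5.

5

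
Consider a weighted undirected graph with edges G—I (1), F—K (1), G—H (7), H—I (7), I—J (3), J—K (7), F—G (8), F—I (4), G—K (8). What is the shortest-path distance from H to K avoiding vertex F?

Some routes from H to K avoiding F:
H - I - G - K: 7 + 1 + 8 = 16
H - G - K: 7 + 8 = 15
H - I - J - K: 7 + 3 + 7 = 17
The minimum is 15.

15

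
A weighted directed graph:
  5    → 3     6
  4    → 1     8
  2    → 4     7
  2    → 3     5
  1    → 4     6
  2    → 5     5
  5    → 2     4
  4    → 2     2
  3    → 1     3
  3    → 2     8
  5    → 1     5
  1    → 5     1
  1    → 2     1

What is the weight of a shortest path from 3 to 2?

Routes from 3 to 2:
3→1→2: 3 + 1 = 4
3→2: 8
3→1→5→2: 3 + 1 + 4 = 8
3→1→4→2: 3 + 6 + 2 = 11
Best route has total 4.

4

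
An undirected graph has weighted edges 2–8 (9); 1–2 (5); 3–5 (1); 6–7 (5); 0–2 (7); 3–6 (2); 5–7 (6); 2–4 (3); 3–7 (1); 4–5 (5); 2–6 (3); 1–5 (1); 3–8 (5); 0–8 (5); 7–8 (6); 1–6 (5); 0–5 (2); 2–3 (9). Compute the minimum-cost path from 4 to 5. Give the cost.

5

Checking several routes:
4 - 2 - 0 - 5: 3 + 7 + 2 = 12
4 - 2 - 1 - 5: 3 + 5 + 1 = 9
4 - 2 - 6 - 1 - 5: 3 + 3 + 5 + 1 = 12
4 - 2 - 6 - 3 - 5: 3 + 3 + 2 + 1 = 9
4 - 5: 5
Best route has total 5.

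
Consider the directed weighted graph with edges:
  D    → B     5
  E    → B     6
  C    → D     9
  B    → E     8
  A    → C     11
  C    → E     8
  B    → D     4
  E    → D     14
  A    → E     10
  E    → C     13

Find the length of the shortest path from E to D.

10

Routes from E to D:
E - D: 14
E - B - D: 6 + 4 = 10
E - C - D: 13 + 9 = 22
The minimum is 10.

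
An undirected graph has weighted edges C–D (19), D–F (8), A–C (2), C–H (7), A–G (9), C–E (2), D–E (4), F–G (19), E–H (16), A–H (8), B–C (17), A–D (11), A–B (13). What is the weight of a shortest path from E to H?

Some routes from E to H:
E → D → C → H: 4 + 19 + 7 = 30
E → D → A → H: 4 + 11 + 8 = 23
E → C → A → H: 2 + 2 + 8 = 12
E → D → A → C → H: 4 + 11 + 2 + 7 = 24
E → H: 16
E → C → H: 2 + 7 = 9
Shortest: 9.

9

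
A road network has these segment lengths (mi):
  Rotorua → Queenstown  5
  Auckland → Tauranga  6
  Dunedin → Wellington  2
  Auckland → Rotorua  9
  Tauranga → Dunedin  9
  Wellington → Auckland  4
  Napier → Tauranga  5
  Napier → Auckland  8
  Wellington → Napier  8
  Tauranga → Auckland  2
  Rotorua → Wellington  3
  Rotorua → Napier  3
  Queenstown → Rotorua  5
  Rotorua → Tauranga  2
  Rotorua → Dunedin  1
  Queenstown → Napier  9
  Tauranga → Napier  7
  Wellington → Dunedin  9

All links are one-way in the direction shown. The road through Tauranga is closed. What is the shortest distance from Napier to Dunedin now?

Candidate routes:
Napier-Auckland-Rotorua-Dunedin: 8 + 9 + 1 = 18
Napier-Auckland-Rotorua-Wellington-Dunedin: 8 + 9 + 3 + 9 = 29
The minimum is 18 mi.

18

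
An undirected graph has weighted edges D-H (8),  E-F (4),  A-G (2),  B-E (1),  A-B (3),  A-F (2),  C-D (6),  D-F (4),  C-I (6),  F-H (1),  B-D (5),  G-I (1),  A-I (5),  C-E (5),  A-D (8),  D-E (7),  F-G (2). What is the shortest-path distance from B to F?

5

Checking several routes:
B -> A -> F: 3 + 2 = 5
B -> D -> F: 5 + 4 = 9
B -> E -> F: 1 + 4 = 5
B -> A -> G -> F: 3 + 2 + 2 = 7
Shortest: 5.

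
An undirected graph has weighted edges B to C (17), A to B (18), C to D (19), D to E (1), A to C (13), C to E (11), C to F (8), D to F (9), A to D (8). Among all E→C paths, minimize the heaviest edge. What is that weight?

9

Checking several routes:
E→D→F→C: max(1, 9, 8) = 9
E→C: max(11) = 11
E→D→A→B→C: max(1, 8, 18, 17) = 18
E→D→A→C: max(1, 8, 13) = 13
The minimum achievable maximum is 9.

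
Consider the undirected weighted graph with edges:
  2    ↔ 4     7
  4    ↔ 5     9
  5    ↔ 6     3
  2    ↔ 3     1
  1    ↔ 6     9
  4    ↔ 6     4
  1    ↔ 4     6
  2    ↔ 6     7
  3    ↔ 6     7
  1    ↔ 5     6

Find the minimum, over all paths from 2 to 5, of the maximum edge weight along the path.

7

Some routes from 2 to 5:
2-3-6-4-1-5: max(1, 7, 4, 6, 6) = 7
2-4-1-5: max(7, 6, 6) = 7
2-4-6-5: max(7, 4, 3) = 7
Smallest bottleneck: 7.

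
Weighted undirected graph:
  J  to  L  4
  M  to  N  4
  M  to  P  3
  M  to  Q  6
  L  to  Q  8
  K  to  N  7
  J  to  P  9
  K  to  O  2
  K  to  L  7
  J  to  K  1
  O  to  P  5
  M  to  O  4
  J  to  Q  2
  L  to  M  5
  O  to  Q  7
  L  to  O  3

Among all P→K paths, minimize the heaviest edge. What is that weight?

4

Checking several routes:
P-M-L-O-K: max(3, 5, 3, 2) = 5
P-M-L-J-K: max(3, 5, 4, 1) = 5
P-M-O-L-J-K: max(3, 4, 3, 4, 1) = 4
P-O-M-L-J-K: max(5, 4, 5, 4, 1) = 5
P-M-O-K: max(3, 4, 2) = 4
Best route has worst link 4.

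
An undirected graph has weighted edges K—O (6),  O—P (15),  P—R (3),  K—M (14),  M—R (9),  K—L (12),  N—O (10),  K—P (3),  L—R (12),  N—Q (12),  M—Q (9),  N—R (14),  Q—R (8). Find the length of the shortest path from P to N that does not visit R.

Candidate routes:
P-O-K-M-Q-N: 15 + 6 + 14 + 9 + 12 = 56
P-K-O-N: 3 + 6 + 10 = 19
P-O-N: 15 + 10 = 25
P-K-M-Q-N: 3 + 14 + 9 + 12 = 38
Best route has total 19.

19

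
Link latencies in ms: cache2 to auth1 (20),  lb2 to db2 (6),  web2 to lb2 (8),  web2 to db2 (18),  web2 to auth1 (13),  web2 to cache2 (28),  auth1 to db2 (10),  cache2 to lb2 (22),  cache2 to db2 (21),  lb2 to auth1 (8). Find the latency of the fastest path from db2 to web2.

14

A few of the db2→web2 routes:
db2 → auth1 → web2: 10 + 13 = 23
db2 → web2: 18
db2 → lb2 → auth1 → web2: 6 + 8 + 13 = 27
db2 → cache2 → web2: 21 + 28 = 49
db2 → auth1 → lb2 → web2: 10 + 8 + 8 = 26
db2 → lb2 → web2: 6 + 8 = 14
The minimum is 14 ms.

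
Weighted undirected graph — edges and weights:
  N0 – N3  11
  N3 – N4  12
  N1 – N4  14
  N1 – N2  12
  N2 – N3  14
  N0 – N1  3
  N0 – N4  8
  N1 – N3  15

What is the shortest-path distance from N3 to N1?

Comparing a few candidate routes:
N3→N0→N1: 11 + 3 = 14
N3→N4→N1: 12 + 14 = 26
N3→N4→N0→N1: 12 + 8 + 3 = 23
N3→N1: 15
Shortest: 14.

14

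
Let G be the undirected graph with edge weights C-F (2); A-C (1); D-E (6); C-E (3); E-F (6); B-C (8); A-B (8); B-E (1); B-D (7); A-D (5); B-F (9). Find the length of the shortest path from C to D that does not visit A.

Some routes from C to D avoiding A:
C → E → D: 3 + 6 = 9
C → F → E → D: 2 + 6 + 6 = 14
C → E → B → D: 3 + 1 + 7 = 11
Shortest: 9.

9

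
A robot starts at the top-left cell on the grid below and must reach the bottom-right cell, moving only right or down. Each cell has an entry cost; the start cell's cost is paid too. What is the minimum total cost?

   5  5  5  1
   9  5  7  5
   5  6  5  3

Cheapest: r0c0 -> r0c1 -> r0c2 -> r0c3 -> r1c3 -> r2c3
  5 + 5 + 5 + 1 + 5 + 3 = 24

24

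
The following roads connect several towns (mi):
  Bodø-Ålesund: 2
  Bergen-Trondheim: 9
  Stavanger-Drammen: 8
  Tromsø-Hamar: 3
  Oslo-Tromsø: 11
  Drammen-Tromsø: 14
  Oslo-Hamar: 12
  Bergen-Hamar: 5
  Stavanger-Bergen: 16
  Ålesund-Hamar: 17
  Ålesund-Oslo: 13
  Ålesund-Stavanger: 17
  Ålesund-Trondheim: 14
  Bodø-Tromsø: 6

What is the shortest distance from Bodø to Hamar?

Comparing a few candidate routes:
Bodø→Ålesund→Oslo→Tromsø→Hamar: 2 + 13 + 11 + 3 = 29
Bodø→Ålesund→Oslo→Hamar: 2 + 13 + 12 = 27
Bodø→Ålesund→Hamar: 2 + 17 = 19
Bodø→Ålesund→Trondheim→Bergen→Hamar: 2 + 14 + 9 + 5 = 30
Bodø→Tromsø→Oslo→Hamar: 6 + 11 + 12 = 29
Bodø→Tromsø→Hamar: 6 + 3 = 9
Best route has total 9 mi.

9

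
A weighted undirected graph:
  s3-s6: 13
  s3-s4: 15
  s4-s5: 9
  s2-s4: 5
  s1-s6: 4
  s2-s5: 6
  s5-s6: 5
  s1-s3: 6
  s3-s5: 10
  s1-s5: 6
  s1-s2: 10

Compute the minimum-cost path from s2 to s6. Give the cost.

Some routes from s2 to s6:
s2 - s5 - s6: 6 + 5 = 11
s2 - s1 - s6: 10 + 4 = 14
s2 - s5 - s1 - s6: 6 + 6 + 4 = 16
Shortest: 11.

11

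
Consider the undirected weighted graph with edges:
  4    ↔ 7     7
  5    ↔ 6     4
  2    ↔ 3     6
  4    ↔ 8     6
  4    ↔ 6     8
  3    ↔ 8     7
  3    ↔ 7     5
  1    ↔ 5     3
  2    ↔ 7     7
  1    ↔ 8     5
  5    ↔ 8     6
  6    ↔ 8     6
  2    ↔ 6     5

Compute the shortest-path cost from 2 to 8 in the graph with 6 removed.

Paths from 2 to 8 avoiding 6:
2 -> 3 -> 8: 6 + 7 = 13
2 -> 3 -> 7 -> 4 -> 8: 6 + 5 + 7 + 6 = 24
2 -> 7 -> 3 -> 8: 7 + 5 + 7 = 19
2 -> 7 -> 4 -> 8: 7 + 7 + 6 = 20
Best route has total 13.

13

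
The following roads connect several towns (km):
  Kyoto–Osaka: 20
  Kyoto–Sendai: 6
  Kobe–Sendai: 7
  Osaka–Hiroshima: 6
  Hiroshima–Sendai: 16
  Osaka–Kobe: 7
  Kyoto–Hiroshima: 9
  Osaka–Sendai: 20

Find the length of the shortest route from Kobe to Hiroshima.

13

Comparing a few candidate routes:
Kobe → Osaka → Hiroshima: 7 + 6 = 13
Kobe → Sendai → Hiroshima: 7 + 16 = 23
Kobe → Sendai → Kyoto → Hiroshima: 7 + 6 + 9 = 22
Kobe → Sendai → Osaka → Hiroshima: 7 + 20 + 6 = 33
Best route has total 13 km.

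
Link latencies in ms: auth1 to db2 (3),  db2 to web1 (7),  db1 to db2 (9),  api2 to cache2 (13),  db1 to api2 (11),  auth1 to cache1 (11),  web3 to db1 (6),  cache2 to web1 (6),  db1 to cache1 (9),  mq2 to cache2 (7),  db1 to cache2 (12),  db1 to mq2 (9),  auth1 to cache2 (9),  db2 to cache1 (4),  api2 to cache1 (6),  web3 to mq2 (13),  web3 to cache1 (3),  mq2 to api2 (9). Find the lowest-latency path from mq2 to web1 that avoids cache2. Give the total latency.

25

Checking several routes:
mq2→db1→cache1→db2→web1: 9 + 9 + 4 + 7 = 29
mq2→web3→cache1→db2→web1: 13 + 3 + 4 + 7 = 27
mq2→db1→web3→cache1→db2→web1: 9 + 6 + 3 + 4 + 7 = 29
mq2→db1→db2→web1: 9 + 9 + 7 = 25
mq2→api2→cache1→db2→web1: 9 + 6 + 4 + 7 = 26
The minimum is 25 ms.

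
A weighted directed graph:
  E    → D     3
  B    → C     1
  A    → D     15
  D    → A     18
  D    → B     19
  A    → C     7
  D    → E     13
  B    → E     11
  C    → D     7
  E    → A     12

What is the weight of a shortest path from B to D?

Routes from B to D:
B-E-D: 11 + 3 = 14
B-E-A-C-D: 11 + 12 + 7 + 7 = 37
B-C-D: 1 + 7 = 8
B-E-A-D: 11 + 12 + 15 = 38
The minimum is 8.

8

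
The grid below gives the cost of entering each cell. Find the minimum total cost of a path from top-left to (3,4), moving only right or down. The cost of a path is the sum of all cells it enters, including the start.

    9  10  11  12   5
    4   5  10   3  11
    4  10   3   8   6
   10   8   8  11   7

51

One optimal route is (0,0)→(1,0)→(2,0)→(2,1)→(2,2)→(2,3)→(2,4)→(3,4).
Its cost is 9 + 4 + 4 + 10 + 3 + 8 + 6 + 7 = 51.
For comparison, the top-then-right route costs 71.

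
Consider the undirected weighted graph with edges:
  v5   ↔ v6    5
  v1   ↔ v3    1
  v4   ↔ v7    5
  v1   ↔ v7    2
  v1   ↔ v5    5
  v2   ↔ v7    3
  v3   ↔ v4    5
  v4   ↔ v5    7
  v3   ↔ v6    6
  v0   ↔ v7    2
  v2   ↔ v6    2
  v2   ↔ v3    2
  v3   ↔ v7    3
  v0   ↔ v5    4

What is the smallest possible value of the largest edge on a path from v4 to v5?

5

Checking several routes:
v4→v3→v7→v0→v5: max(5, 3, 2, 4) = 5
v4→v3→v7→v2→v6→v5: max(5, 3, 3, 2, 5) = 5
v4→v3→v7→v1→v5: max(5, 3, 2, 5) = 5
Smallest bottleneck: 5.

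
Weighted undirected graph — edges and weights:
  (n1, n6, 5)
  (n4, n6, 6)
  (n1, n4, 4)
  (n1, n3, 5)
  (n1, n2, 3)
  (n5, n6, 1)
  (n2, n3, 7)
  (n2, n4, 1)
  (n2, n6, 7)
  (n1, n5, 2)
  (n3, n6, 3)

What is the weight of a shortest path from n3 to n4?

A few of the n3→n4 routes:
n3→n1→n2→n4: 5 + 3 + 1 = 9
n3→n6→n5→n1→n2→n4: 3 + 1 + 2 + 3 + 1 = 10
n3→n1→n4: 5 + 4 = 9
n3→n2→n4: 7 + 1 = 8
n3→n6→n4: 3 + 6 = 9
Shortest: 8.

8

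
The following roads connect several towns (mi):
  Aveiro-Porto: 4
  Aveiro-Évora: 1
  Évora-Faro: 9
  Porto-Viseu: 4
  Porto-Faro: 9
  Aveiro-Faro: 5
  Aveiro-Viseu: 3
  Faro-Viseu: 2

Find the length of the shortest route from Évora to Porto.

A few of the Évora→Porto routes:
Évora-Aveiro-Faro-Porto: 1 + 5 + 9 = 15
Évora-Faro-Viseu-Porto: 9 + 2 + 4 = 15
Évora-Aveiro-Viseu-Porto: 1 + 3 + 4 = 8
Évora-Aveiro-Porto: 1 + 4 = 5
Évora-Aveiro-Viseu-Faro-Porto: 1 + 3 + 2 + 9 = 15
Évora-Aveiro-Faro-Viseu-Porto: 1 + 5 + 2 + 4 = 12
Shortest: 5 mi.

5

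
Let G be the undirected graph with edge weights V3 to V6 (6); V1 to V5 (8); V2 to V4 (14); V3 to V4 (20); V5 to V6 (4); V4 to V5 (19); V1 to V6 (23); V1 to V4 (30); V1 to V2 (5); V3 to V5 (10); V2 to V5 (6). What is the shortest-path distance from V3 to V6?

Checking several routes:
V3→V6: 6
V3→V5→V6: 10 + 4 = 14
V3→V5→V1→V6: 10 + 8 + 23 = 41
Shortest: 6.

6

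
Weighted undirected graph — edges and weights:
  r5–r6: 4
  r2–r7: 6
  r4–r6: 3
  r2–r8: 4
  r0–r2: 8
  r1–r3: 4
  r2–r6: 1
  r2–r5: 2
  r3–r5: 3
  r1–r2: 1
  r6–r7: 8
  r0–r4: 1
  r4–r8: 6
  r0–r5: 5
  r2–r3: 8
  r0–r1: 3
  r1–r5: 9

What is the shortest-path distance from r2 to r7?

6

Checking several routes:
r2→r7: 6
r2→r5→r6→r7: 2 + 4 + 8 = 14
r2→r6→r7: 1 + 8 = 9
Shortest: 6.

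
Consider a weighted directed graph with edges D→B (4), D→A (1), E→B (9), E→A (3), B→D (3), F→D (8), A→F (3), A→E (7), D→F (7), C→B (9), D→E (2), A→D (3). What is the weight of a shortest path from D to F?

Candidate routes:
D - A - F: 1 + 3 = 4
D - F: 7
D - E - A - F: 2 + 3 + 3 = 8
The minimum is 4.

4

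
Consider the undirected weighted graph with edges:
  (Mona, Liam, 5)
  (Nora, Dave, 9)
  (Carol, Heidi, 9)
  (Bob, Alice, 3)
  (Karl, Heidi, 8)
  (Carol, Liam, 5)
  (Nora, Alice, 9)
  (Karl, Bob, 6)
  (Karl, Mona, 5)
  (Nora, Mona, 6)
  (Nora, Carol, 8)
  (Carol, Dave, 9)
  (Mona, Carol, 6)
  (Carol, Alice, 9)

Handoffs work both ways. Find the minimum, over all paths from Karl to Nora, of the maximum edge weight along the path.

Checking several routes:
Karl-Heidi-Carol-Alice-Nora: max(8, 9, 9, 9) = 9
Karl-Mona-Liam-Carol-Nora: max(5, 5, 5, 8) = 8
Karl-Mona-Nora: max(5, 6) = 6
Karl-Mona-Carol-Nora: max(5, 6, 8) = 8
Best route has worst link 6.

6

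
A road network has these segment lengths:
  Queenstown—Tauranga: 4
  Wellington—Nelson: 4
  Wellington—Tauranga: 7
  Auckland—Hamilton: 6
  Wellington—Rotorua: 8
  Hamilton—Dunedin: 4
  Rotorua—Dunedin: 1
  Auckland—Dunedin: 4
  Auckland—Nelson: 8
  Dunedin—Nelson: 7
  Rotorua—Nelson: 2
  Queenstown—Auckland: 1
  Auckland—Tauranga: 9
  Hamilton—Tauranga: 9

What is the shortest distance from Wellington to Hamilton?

Checking several routes:
Wellington → Tauranga → Hamilton: 7 + 9 = 16
Wellington → Nelson → Rotorua → Dunedin → Auckland → Hamilton: 4 + 2 + 1 + 4 + 6 = 17
Wellington → Nelson → Dunedin → Hamilton: 4 + 7 + 4 = 15
Wellington → Rotorua → Dunedin → Hamilton: 8 + 1 + 4 = 13
Wellington → Nelson → Rotorua → Dunedin → Hamilton: 4 + 2 + 1 + 4 = 11
The minimum is 11.

11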